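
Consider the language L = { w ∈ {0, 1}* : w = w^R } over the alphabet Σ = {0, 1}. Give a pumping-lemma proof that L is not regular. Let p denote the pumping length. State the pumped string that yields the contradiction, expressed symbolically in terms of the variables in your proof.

0^{p+k} 1 0^p

Assume L is regular; let p be its pumping constant.
Take w = 0^p 1 0^p, a palindrome of length 2p+1 ≥ p.
The pumping lemma gives a decomposition w = xyz where |xy| ≤ p and y is nonempty.
Since the first p symbols of w are all 0's and |xy| ≤ p, y lies entirely in the leading 0-block: y = 0^k for some k with 1 ≤ k ≤ p.
Pump with i = 2: xy^2z = 0^{p+k} 1 0^p. Its reverse is 0^p 1 0^{p+k}, which differs from xy^2z since k ≥ 1. So xy^2z is not a palindrome and xy^2z ∉ L.
This is a contradiction; hence L is not regular.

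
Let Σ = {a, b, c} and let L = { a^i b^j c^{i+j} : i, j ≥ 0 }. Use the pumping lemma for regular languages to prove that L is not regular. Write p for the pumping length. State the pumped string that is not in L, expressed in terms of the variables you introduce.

Toward a contradiction, assume L is regular with pumping length p.
Take w = a^p b^p c^{2p} ∈ L (with i=j=p, i+j=2p), |w| = 4p ≥ p.
Write w = xyz as guaranteed by the lemma, with |xy| ≤ p and y is nonempty.
The first p characters of w are a's, so xy (and hence y) consists only of a's. Write y = a^k, 1 ≤ k ≤ p.
Consider xy^2z = a^{p+k} b^p c^{2p}. Now the a- and b-counts sum to 2p+k, but the c-count is 2p ≠ 2p+k. So xy^2z ∉ L.
This contradicts the pumping lemma, so L is not regular.

a^{p+k} b^p c^{2p}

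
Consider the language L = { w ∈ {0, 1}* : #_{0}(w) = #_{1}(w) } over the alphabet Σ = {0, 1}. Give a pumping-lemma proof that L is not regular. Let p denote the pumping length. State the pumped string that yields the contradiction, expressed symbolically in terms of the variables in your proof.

Suppose for contradiction that L is regular, and let p be the pumping length.
Choose w = 0^p 1^p ∈ L with |w| = 2p ≥ p.
By the pumping lemma, w = xyz with |xy| ≤ p and y is nonempty.
Because |xy| ≤ p and w begins with p copies of 0, we have y = 0^k with 1 ≤ k ≤ p.
Pump with i = 2: xy^2z = 0^{p+k} 1^p has p+k occurrences of 0 but only p of 1. Since k ≥ 1 the counts differ, so xy^2z ∉ L.
This contradicts the pumping lemma, so L is not regular.

0^{p+k} 1^p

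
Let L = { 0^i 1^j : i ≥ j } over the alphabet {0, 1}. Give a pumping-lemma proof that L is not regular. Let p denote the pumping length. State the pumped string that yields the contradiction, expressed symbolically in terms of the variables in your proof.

0^{p-k} 1^p

Toward a contradiction, assume L is regular with pumping length p.
Choose w = 0^p 1^p ∈ L, with |w| = 2p ≥ p.
Write w = xyz as guaranteed by the lemma, with |xy| ≤ p and |y| > 0.
Because |xy| ≤ p and w begins with p copies of 0, we have y = 0^k with 1 ≤ k ≤ p.
Consider xy^0z = xz = 0^{p-k} 1^p. Since k ≥ 1, the 0-count p-k is less than p, so i ≥ j fails; thus xz ∉ L.
This contradicts the pumping lemma, so L is not regular.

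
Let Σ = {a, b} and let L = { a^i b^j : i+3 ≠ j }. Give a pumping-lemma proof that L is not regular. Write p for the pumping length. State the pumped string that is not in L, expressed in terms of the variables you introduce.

Assume L is regular; let p be its pumping constant.
Choose w = a^p b^{p+p!+3}. Since p ≠ (p+p!+3)-3 = p+p!, w ∈ L; and |w| ≥ p.
Write w = xyz as guaranteed by the lemma, with |xy| ≤ p and y is nonempty.
Because |xy| ≤ p and w begins with p copies of a, we have y = a^k with 1 ≤ k ≤ p.
Since 1 ≤ k ≤ p, k divides p!; set t = 1 + p!/k. Then xy^t z has p + (p!/k)·k = p + p! copies of a. Now the a-count is p+p! and (b-count)-3 = (p+p!+3)-3 = p+p!, so i+3 ≠ j fails. So xy^t z = a^{p+p!} b^{p+p!+3} ∉ L.
This is a contradiction; hence L is not regular.

a^{p+p!} b^{p+p!+3}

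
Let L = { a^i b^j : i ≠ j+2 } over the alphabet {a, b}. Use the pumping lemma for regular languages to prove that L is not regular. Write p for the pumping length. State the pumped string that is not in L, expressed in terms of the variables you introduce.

Assume L is regular. Let p be the pumping length given by the pumping lemma.
Choose w = a^p b^{p+p!-2}. Since p ≠ (p+p!-2)+2 = p+p!, w ∈ L; and |w| ≥ p.
The pumping lemma gives a decomposition w = xyz where |xy| ≤ p and y is nonempty.
The first p characters of w are a's, so xy (and hence y) consists only of a's. Write y = a^k, 1 ≤ k ≤ p.
Since 1 ≤ k ≤ p, k divides p!; set t = 1 + p!/k. Then xy^t z has p + (p!/k)·k = p + p! copies of a. Now the a-count is p+p! and (b-count)+2 = (p+p!-2)+2 = p+p!, so i ≠ j+2 fails. So xy^t z = a^{p+p!} b^{p+p!-2} ∉ L.
Contradiction. Therefore L is not regular.

a^{p+p!} b^{p+p!-2}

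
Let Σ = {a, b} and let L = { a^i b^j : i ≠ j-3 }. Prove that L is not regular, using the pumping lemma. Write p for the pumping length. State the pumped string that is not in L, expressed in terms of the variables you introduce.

Toward a contradiction, assume L is regular with pumping length p.
Choose w = a^p b^{p+p!+3}. Since p ≠ (p+p!+3)-3 = p+p!, w ∈ L; and |w| ≥ p.
By the pumping lemma, w = xyz with |xy| ≤ p and y is nonempty.
Because |xy| ≤ p and w begins with p copies of a, we have y = a^k with 1 ≤ k ≤ p.
Since 1 ≤ k ≤ p, k divides p!; set t = 1 + p!/k. Then xy^t z has p + (p!/k)·k = p + p! copies of a. Now the a-count is p+p! and (b-count)-3 = (p+p!+3)-3 = p+p!, so i ≠ j-3 fails. So xy^t z = a^{p+p!} b^{p+p!+3} ∉ L.
This contradicts the pumping lemma, so L is not regular.

a^{p+p!} b^{p+p!+3}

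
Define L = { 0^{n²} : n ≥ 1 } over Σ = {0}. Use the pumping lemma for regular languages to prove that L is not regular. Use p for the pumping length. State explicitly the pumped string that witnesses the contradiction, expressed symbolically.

Suppose for contradiction that L is regular, and let p be the pumping length.
Take w = 0^{p²} ∈ L with |w| = p² ≥ p.
The pumping lemma gives a decomposition w = xyz where |xy| ≤ p and |y| ≥ 1.
Then y = 0^k for some k with 1 ≤ k ≤ p.
Pump with i = 2: xy^2z = 0^{p²+k}. Since 1 ≤ k ≤ p, p² < p²+k ≤ p²+p < (p+1)², so p²+k lies strictly between consecutive squares and is not a perfect square. So xy^2z ∉ L.
This contradicts the pumping lemma, so L is not regular.

0^{p²+k}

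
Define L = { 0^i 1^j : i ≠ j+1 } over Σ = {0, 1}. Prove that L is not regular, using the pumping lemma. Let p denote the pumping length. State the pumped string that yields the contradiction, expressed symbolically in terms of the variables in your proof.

Assume L is regular. Let p be the pumping length given by the pumping lemma.
Choose w = 0^p 1^{p+p!-1}. Since p ≠ (p+p!-1)+1 = p+p!, w ∈ L; and |w| ≥ p.
By the pumping lemma, w = xyz with |xy| ≤ p and |y| ≥ 1.
Because |xy| ≤ p and w begins with p copies of 0, we have y = 0^k with 1 ≤ k ≤ p.
Since 1 ≤ k ≤ p, k divides p!; set t = 1 + p!/k. Then xy^t z has p + (p!/k)·k = p + p! copies of 0. Now the 0-count is p+p! and (1-count)+1 = (p+p!-1)+1 = p+p!, so i ≠ j+1 fails. So xy^t z = 0^{p+p!} 1^{p+p!-1} ∉ L.
This is a contradiction; hence L is not regular.

0^{p+p!} 1^{p+p!-1}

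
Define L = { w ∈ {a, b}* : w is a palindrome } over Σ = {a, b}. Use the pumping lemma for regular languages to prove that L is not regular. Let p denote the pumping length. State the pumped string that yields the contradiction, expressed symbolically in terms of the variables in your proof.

Toward a contradiction, assume L is regular with pumping length p.
Take w = a^p b a^p, a palindrome of length 2p+1 ≥ p.
By the pumping lemma, w = xyz with |xy| ≤ p and |y| > 0.
Since the first p symbols of w are all a's and |xy| ≤ p, y lies entirely in the leading a-block: y = a^k for some k with 1 ≤ k ≤ p.
Pump with i = 2: xy^2z = a^{p+k} b a^p. Its reverse is a^p b a^{p+k}, which differs from xy^2z since k ≥ 1. So xy^2z is not a palindrome and xy^2z ∉ L.
This is a contradiction; hence L is not regular.

a^{p+k} b a^p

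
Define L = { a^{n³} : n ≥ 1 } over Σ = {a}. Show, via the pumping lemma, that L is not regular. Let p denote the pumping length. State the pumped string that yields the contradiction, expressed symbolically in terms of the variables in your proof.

Suppose for contradiction that L is regular, and let p be the pumping length.
Take w = a^{p³} ∈ L with |w| = p³ ≥ p.
The pumping lemma gives a decomposition w = xyz where |xy| ≤ p and |y| ≥ 1.
Then y = a^k for some k with 1 ≤ k ≤ p.
Pump with i = 2: xy^2z = a^{p³+k}. Since 1 ≤ k ≤ p, p³ < p³+k ≤ p³+p < p³+3p²+3p+1 = (p+1)³, so p³+k is not a perfect cube. So xy^2z ∉ L.
Contradiction. Therefore L is not regular.

a^{p³+k}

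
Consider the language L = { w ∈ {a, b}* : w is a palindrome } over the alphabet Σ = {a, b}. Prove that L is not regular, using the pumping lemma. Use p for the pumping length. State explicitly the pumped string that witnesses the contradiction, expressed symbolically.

a^{p+k} b a^p

Assume L is regular; let p be its pumping constant.
Take w = a^p b a^p, a palindrome of length 2p+1 ≥ p.
The pumping lemma gives a decomposition w = xyz where |xy| ≤ p and y is nonempty.
Since the first p symbols of w are all a's and |xy| ≤ p, y lies entirely in the leading a-block: y = a^k for some k with 1 ≤ k ≤ p.
Pump with i = 2: xy^2z = a^{p+k} b a^p. Its reverse is a^p b a^{p+k}, which differs from xy^2z since k ≥ 1. So xy^2z is not a palindrome and xy^2z ∉ L.
This contradicts the pumping lemma, so L is not regular.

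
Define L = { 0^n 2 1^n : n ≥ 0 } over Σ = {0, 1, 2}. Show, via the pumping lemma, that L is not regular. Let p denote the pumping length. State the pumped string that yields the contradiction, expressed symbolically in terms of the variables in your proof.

Assume L is regular. Let p be the pumping length given by the pumping lemma.
Take w = 0^p 2 1^p ∈ L with |w| = 2p+1 ≥ p.
The pumping lemma gives a decomposition w = xyz where |xy| ≤ p and |y| ≥ 1.
Because |xy| ≤ p and w begins with p copies of 0, we have y = 0^k with 1 ≤ k ≤ p.
Pump with i = 2: xy^2z = 0^{p+k} 2 1^p, which would require p+k = p. But k ≥ 1, so xy^2z ∉ L.
This contradicts the pumping lemma, so L is not regular.

0^{p+k} 2 1^p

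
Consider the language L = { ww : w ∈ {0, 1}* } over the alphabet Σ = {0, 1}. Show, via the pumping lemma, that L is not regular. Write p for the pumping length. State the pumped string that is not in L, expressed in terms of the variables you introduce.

0^{p+k} 1^p 0^p 1^p

Suppose for contradiction that L is regular, and let p be the pumping length.
Take w = 0^p 1^p 0^p 1^p = uu where u = 0^p1^p; then w ∈ L and |w| = 4p ≥ p.
By the pumping lemma, w = xyz with |xy| ≤ p and |y| > 0.
Since the first p symbols of w are all 0's and |xy| ≤ p, y lies entirely in the leading 0-block: y = 0^k for some k with 1 ≤ k ≤ p.
Pump with i = 2: xy^2z = 0^{p+k} 1^p 0^p 1^p, of length 4p+k. Suppose this equals vv. The string starts with 0 and ends with 1, so v does too; thus the boundary between the two copies of v is a 1→0 transition. There is exactly one such transition, at position 2p+k, so |v| = 2p+k and |vv| = 4p+2k ≠ 4p+k since k ≥ 1. So xy^2z ∉ L.
This is a contradiction; hence L is not regular.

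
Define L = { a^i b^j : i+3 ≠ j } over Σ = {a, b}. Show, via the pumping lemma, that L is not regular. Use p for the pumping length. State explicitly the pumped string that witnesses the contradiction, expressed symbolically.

Suppose for contradiction that L is regular, and let p be the pumping length.
Choose w = a^p b^{p+p!+3}. Since p ≠ (p+p!+3)-3 = p+p!, w ∈ L; and |w| ≥ p.
By the pumping lemma, w = xyz with |xy| ≤ p and |y| > 0.
Since the first p symbols of w are all a's and |xy| ≤ p, y lies entirely in the leading a-block: y = a^k for some k with 1 ≤ k ≤ p.
Since 1 ≤ k ≤ p, k divides p!; set t = 1 + p!/k. Then xy^t z has p + (p!/k)·k = p + p! copies of a. Now the a-count is p+p! and (b-count)-3 = (p+p!+3)-3 = p+p!, so i+3 ≠ j fails. So xy^t z = a^{p+p!} b^{p+p!+3} ∉ L.
This contradicts the pumping lemma, so L is not regular.

a^{p+p!} b^{p+p!+3}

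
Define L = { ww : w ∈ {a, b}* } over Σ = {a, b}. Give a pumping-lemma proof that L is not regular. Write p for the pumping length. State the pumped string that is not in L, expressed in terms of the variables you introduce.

a^{p+k} b^p a^p b^p

Assume L is regular. Let p be the pumping length given by the pumping lemma.
Take w = a^p b^p a^p b^p = uu where u = a^pb^p; then w ∈ L and |w| = 4p ≥ p.
The pumping lemma gives a decomposition w = xyz where |xy| ≤ p and |y| > 0.
The first p characters of w are a's, so xy (and hence y) consists only of a's. Write y = a^k, 1 ≤ k ≤ p.
Pump with i = 2: xy^2z = a^{p+k} b^p a^p b^p, of length 4p+k. Suppose this equals vv. The string starts with a and ends with b, so v does too; thus the boundary between the two copies of v is a b→a transition. There is exactly one such transition, at position 2p+k, so |v| = 2p+k and |vv| = 4p+2k ≠ 4p+k since k ≥ 1. So xy^2z ∉ L.
This is a contradiction; hence L is not regular.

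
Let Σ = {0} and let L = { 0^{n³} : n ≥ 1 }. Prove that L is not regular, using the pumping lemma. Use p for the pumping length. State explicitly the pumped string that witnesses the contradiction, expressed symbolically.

0^{p³+k}

Toward a contradiction, assume L is regular with pumping length p.
Take w = 0^{p³} ∈ L with |w| = p³ ≥ p.
Write w = xyz as guaranteed by the lemma, with |xy| ≤ p and |y| ≥ 1.
Then y = 0^k for some k with 1 ≤ k ≤ p.
Pump with i = 2: xy^2z = 0^{p³+k}. Since 1 ≤ k ≤ p, p³ < p³+k ≤ p³+p < p³+3p²+3p+1 = (p+1)³, so p³+k is not a perfect cube. So xy^2z ∉ L.
This is a contradiction; hence L is not regular.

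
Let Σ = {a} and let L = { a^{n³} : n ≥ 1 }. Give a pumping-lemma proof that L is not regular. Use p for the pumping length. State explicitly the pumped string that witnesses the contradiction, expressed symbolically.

a^{p³+k}

Assume L is regular. Let p be the pumping length given by the pumping lemma.
Take w = a^{p³} ∈ L with |w| = p³ ≥ p.
Write w = xyz as guaranteed by the lemma, with |xy| ≤ p and |y| ≥ 1.
Then y = a^k for some k with 1 ≤ k ≤ p.
Pump with i = 2: xy^2z = a^{p³+k}. Since 1 ≤ k ≤ p, p³ < p³+k ≤ p³+p < p³+3p²+3p+1 = (p+1)³, so p³+k is not a perfect cube. So xy^2z ∉ L.
Contradiction. Therefore L is not regular.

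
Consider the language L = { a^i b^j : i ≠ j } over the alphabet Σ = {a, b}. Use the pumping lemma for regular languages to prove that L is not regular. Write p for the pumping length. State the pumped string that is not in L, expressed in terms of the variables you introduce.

a^{p+p!} b^{p+p!}

Assume L is regular; let p be its pumping constant.
Choose w = a^p b^{p+p!}. Since p ≠ p+p!, w ∈ L; and |w| ≥ p.
Write w = xyz as guaranteed by the lemma, with |xy| ≤ p and |y| ≥ 1.
Because |xy| ≤ p and w begins with p copies of a, we have y = a^k with 1 ≤ k ≤ p.
Since 1 ≤ k ≤ p, k divides p!; set t = 1 + p!/k. Then xy^t z has p + (p!/k)·k = p + p! copies of a. Now the a-count equals the b-count, so i ≠ j fails. So xy^t z = a^{p+p!} b^{p+p!} ∉ L.
Contradiction. Therefore L is not regular.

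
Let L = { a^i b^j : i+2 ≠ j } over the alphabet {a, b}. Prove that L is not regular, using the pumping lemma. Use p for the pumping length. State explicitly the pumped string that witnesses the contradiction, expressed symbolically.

Assume L is regular. Let p be the pumping length given by the pumping lemma.
Choose w = a^p b^{p+p!+2}. Since p ≠ (p+p!+2)-2 = p+p!, w ∈ L; and |w| ≥ p.
Write w = xyz as guaranteed by the lemma, with |xy| ≤ p and |y| ≥ 1.
Since the first p symbols of w are all a's and |xy| ≤ p, y lies entirely in the leading a-block: y = a^k for some k with 1 ≤ k ≤ p.
Since 1 ≤ k ≤ p, k divides p!; set t = 1 + p!/k. Then xy^t z has p + (p!/k)·k = p + p! copies of a. Now the a-count is p+p! and (b-count)-2 = (p+p!+2)-2 = p+p!, so i+2 ≠ j fails. So xy^t z = a^{p+p!} b^{p+p!+2} ∉ L.
Contradiction. Therefore L is not regular.

a^{p+p!} b^{p+p!+2}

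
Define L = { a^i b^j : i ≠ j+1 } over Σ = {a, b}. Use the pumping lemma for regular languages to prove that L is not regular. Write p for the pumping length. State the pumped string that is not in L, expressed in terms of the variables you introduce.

Assume L is regular; let p be its pumping constant.
Choose w = a^p b^{p+p!-1}. Since p ≠ (p+p!-1)+1 = p+p!, w ∈ L; and |w| ≥ p.
By the pumping lemma, w = xyz with |xy| ≤ p and |y| > 0.
The first p characters of w are a's, so xy (and hence y) consists only of a's. Write y = a^k, 1 ≤ k ≤ p.
Since 1 ≤ k ≤ p, k divides p!; set t = 1 + p!/k. Then xy^t z has p + (p!/k)·k = p + p! copies of a. Now the a-count is p+p! and (b-count)+1 = (p+p!-1)+1 = p+p!, so i ≠ j+1 fails. So xy^t z = a^{p+p!} b^{p+p!-1} ∉ L.
Contradiction. Therefore L is not regular.

a^{p+p!} b^{p+p!-1}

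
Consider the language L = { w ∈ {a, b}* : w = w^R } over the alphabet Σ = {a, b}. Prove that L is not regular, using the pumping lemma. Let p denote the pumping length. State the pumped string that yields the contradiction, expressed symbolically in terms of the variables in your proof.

a^{p+k} b a^p

Toward a contradiction, assume L is regular with pumping length p.
Take w = a^p b a^p, a palindrome of length 2p+1 ≥ p.
By the pumping lemma, w = xyz with |xy| ≤ p and |y| ≥ 1.
Because |xy| ≤ p and w begins with p copies of a, we have y = a^k with 1 ≤ k ≤ p.
Pump with i = 2: xy^2z = a^{p+k} b a^p. Its reverse is a^p b a^{p+k}, which differs from xy^2z since k ≥ 1. So xy^2z is not a palindrome and xy^2z ∉ L.
This contradicts the pumping lemma, so L is not regular.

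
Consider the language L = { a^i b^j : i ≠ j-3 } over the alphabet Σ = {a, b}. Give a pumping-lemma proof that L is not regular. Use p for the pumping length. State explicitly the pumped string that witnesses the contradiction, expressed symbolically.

Suppose for contradiction that L is regular, and let p be the pumping length.
Choose w = a^p b^{p+p!+3}. Since p ≠ (p+p!+3)-3 = p+p!, w ∈ L; and |w| ≥ p.
By the pumping lemma, w = xyz with |xy| ≤ p and |y| > 0.
Because |xy| ≤ p and w begins with p copies of a, we have y = a^k with 1 ≤ k ≤ p.
Since 1 ≤ k ≤ p, k divides p!; set t = 1 + p!/k. Then xy^t z has p + (p!/k)·k = p + p! copies of a. Now the a-count is p+p! and (b-count)-3 = (p+p!+3)-3 = p+p!, so i ≠ j-3 fails. So xy^t z = a^{p+p!} b^{p+p!+3} ∉ L.
This is a contradiction; hence L is not regular.

a^{p+p!} b^{p+p!+3}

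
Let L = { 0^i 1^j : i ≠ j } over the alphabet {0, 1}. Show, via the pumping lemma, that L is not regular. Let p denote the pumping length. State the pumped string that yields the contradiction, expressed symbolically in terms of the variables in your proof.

0^{p+p!} 1^{p+p!}

Toward a contradiction, assume L is regular with pumping length p.
Choose w = 0^p 1^{p+p!}. Since p ≠ p+p!, w ∈ L; and |w| ≥ p.
The pumping lemma gives a decomposition w = xyz where |xy| ≤ p and |y| > 0.
Since the first p symbols of w are all 0's and |xy| ≤ p, y lies entirely in the leading 0-block: y = 0^k for some k with 1 ≤ k ≤ p.
Since 1 ≤ k ≤ p, k divides p!; set t = 1 + p!/k. Then xy^t z has p + (p!/k)·k = p + p! copies of 0. Now the 0-count equals the 1-count, so i ≠ j fails. So xy^t z = 0^{p+p!} 1^{p+p!} ∉ L.
This is a contradiction; hence L is not regular.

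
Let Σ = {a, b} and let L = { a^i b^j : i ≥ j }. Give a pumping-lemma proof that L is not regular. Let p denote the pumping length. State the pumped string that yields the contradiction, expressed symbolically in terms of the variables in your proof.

a^{p-k} b^p

Toward a contradiction, assume L is regular with pumping length p.
Choose w = a^p b^p ∈ L, with |w| = 2p ≥ p.
By the pumping lemma, w = xyz with |xy| ≤ p and |y| ≥ 1.
The first p characters of w are a's, so xy (and hence y) consists only of a's. Write y = a^k, 1 ≤ k ≤ p.
Consider xy^0z = xz = a^{p-k} b^p. Since k ≥ 1, the a-count p-k is less than p, so i ≥ j fails; thus xz ∉ L.
This contradicts the pumping lemma, so L is not regular.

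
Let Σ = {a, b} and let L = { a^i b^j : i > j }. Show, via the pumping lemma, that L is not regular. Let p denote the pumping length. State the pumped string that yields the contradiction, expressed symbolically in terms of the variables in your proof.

a^{p+1-k} b^p

Toward a contradiction, assume L is regular with pumping length p.
Choose w = a^{p+1} b^p ∈ L, with |w| = 2p+1 ≥ p.
Write w = xyz as guaranteed by the lemma, with |xy| ≤ p and |y| > 0.
Since the first p symbols of w are all a's and |xy| ≤ p, y lies entirely in the leading a-block: y = a^k for some k with 1 ≤ k ≤ p.
Consider xy^0z = xz = a^{p+1-k} b^p. Since k ≥ 1, the a-count p+1-k is at most p, so i > j fails; thus xz ∉ L.
This is a contradiction; hence L is not regular.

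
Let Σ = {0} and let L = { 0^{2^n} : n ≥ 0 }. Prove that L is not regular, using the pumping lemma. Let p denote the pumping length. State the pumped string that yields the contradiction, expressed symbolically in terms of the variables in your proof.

Suppose for contradiction that L is regular, and let p be the pumping length.
Take w = 0^{2^p} ∈ L with |w| = 2^p ≥ p.
The pumping lemma gives a decomposition w = xyz where |xy| ≤ p and y is nonempty.
Then y = 0^k for some k with 1 ≤ k ≤ p.
Pump with i = 2: xy^2z = 0^{2^p+k}. Since 1 ≤ k ≤ p < 2^p, we have 2^p < 2^p+k < 2^{p+1}, so 2^p+k is not a power of 2. So xy^2z ∉ L.
Contradiction. Therefore L is not regular.

0^{2^p+k}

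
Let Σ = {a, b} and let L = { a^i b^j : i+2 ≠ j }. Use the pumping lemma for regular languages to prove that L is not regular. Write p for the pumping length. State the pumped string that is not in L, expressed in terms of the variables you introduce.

Suppose for contradiction that L is regular, and let p be the pumping length.
Choose w = a^p b^{p+p!+2}. Since p ≠ (p+p!+2)-2 = p+p!, w ∈ L; and |w| ≥ p.
Write w = xyz as guaranteed by the lemma, with |xy| ≤ p and |y| ≥ 1.
Since the first p symbols of w are all a's and |xy| ≤ p, y lies entirely in the leading a-block: y = a^k for some k with 1 ≤ k ≤ p.
Since 1 ≤ k ≤ p, k divides p!; set t = 1 + p!/k. Then xy^t z has p + (p!/k)·k = p + p! copies of a. Now the a-count is p+p! and (b-count)-2 = (p+p!+2)-2 = p+p!, so i+2 ≠ j fails. So xy^t z = a^{p+p!} b^{p+p!+2} ∉ L.
This contradicts the pumping lemma, so L is not regular.

a^{p+p!} b^{p+p!+2}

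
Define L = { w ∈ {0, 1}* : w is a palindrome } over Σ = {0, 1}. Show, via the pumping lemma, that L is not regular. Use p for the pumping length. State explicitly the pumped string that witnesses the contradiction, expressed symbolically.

0^{p+k} 1 0^p

Toward a contradiction, assume L is regular with pumping length p.
Take w = 0^p 1 0^p, a palindrome of length 2p+1 ≥ p.
By the pumping lemma, w = xyz with |xy| ≤ p and |y| ≥ 1.
Since the first p symbols of w are all 0's and |xy| ≤ p, y lies entirely in the leading 0-block: y = 0^k for some k with 1 ≤ k ≤ p.
Pump with i = 2: xy^2z = 0^{p+k} 1 0^p. Its reverse is 0^p 1 0^{p+k}, which differs from xy^2z since k ≥ 1. So xy^2z is not a palindrome and xy^2z ∉ L.
This is a contradiction; hence L is not regular.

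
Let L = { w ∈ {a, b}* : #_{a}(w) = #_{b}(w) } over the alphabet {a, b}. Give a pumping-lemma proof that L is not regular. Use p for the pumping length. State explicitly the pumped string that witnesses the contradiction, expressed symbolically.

Assume L is regular. Let p be the pumping length given by the pumping lemma.
Choose w = a^p b^p ∈ L with |w| = 2p ≥ p.
The pumping lemma gives a decomposition w = xyz where |xy| ≤ p and y is nonempty.
The first p characters of w are a's, so xy (and hence y) consists only of a's. Write y = a^k, 1 ≤ k ≤ p.
Pump with i = 2: xy^2z = a^{p+k} b^p has p+k occurrences of a but only p of b. Since k ≥ 1 the counts differ, so xy^2z ∉ L.
This contradicts the pumping lemma, so L is not regular.

a^{p+k} b^p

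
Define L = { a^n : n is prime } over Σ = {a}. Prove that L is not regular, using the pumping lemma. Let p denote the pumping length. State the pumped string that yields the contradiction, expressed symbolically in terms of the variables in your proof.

Suppose for contradiction that L is regular, and let p be the pumping length.
Let q be a prime with q ≥ p+2 (infinitely many primes exist), and take w = a^q ∈ L with |w| = q ≥ p.
Write w = xyz as guaranteed by the lemma, with |xy| ≤ p and |y| ≥ 1.
Then y = a^k for some k with 1 ≤ k ≤ p.
Since 1 ≤ k ≤ p, |xz| = q-k. Pump with i = q+1: |xy^{q+1}z| = (q-k)+(q+1)k = q+qk = q(1+k), which is composite (both factors ≥ 2). So xy^{q+1}z = a^{q(1+k)} ∉ L.
This is a contradiction; hence L is not regular.

a^{q(1+k)}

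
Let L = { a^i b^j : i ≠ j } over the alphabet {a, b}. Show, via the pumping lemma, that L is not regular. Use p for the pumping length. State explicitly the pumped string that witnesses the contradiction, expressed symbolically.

Assume L is regular. Let p be the pumping length given by the pumping lemma.
Choose w = a^p b^{p+p!}. Since p ≠ p+p!, w ∈ L; and |w| ≥ p.
By the pumping lemma, w = xyz with |xy| ≤ p and |y| ≥ 1.
Because |xy| ≤ p and w begins with p copies of a, we have y = a^k with 1 ≤ k ≤ p.
Since 1 ≤ k ≤ p, k divides p!; set t = 1 + p!/k. Then xy^t z has p + (p!/k)·k = p + p! copies of a. Now the a-count equals the b-count, so i ≠ j fails. So xy^t z = a^{p+p!} b^{p+p!} ∉ L.
This is a contradiction; hence L is not regular.

a^{p+p!} b^{p+p!}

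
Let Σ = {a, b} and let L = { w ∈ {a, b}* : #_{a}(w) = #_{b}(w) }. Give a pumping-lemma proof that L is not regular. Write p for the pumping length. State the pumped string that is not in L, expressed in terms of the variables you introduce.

a^{p+k} b^p

Assume L is regular; let p be its pumping constant.
Choose w = a^p b^p ∈ L with |w| = 2p ≥ p.
Write w = xyz as guaranteed by the lemma, with |xy| ≤ p and y is nonempty.
Since the first p symbols of w are all a's and |xy| ≤ p, y lies entirely in the leading a-block: y = a^k for some k with 1 ≤ k ≤ p.
Pump with i = 2: xy^2z = a^{p+k} b^p has p+k occurrences of a but only p of b. Since k ≥ 1 the counts differ, so xy^2z ∉ L.
Contradiction. Therefore L is not regular.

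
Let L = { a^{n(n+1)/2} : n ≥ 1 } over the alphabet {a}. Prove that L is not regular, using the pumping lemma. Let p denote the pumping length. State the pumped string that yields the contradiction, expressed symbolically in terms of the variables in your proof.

a^{p(p+1)/2+k}

Toward a contradiction, assume L is regular with pumping length p.
Take w = a^{p(p+1)/2} ∈ L with |w| = p(p+1)/2 ≥ p.
By the pumping lemma, w = xyz with |xy| ≤ p and y is nonempty.
Then y = a^k for some k with 1 ≤ k ≤ p.
Pump with i = 2: xy^2z = a^{p(p+1)/2+k}. Since 1 ≤ k ≤ p, p(p+1)/2 < p(p+1)/2+k ≤ p(p+1)/2+p < (p+1)(p+2)/2, so p(p+1)/2+k is strictly between consecutive triangular numbers. So xy^2z ∉ L.
This is a contradiction; hence L is not regular.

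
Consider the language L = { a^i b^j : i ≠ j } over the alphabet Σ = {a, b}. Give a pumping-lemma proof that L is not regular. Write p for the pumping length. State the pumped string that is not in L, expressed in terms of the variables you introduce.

Assume L is regular. Let p be the pumping length given by the pumping lemma.
Choose w = a^p b^{p+p!}. Since p ≠ p+p!, w ∈ L; and |w| ≥ p.
The pumping lemma gives a decomposition w = xyz where |xy| ≤ p and |y| > 0.
The first p characters of w are a's, so xy (and hence y) consists only of a's. Write y = a^k, 1 ≤ k ≤ p.
Since 1 ≤ k ≤ p, k divides p!; set t = 1 + p!/k. Then xy^t z has p + (p!/k)·k = p + p! copies of a. Now the a-count equals the b-count, so i ≠ j fails. So xy^t z = a^{p+p!} b^{p+p!} ∉ L.
This contradicts the pumping lemma, so L is not regular.

a^{p+p!} b^{p+p!}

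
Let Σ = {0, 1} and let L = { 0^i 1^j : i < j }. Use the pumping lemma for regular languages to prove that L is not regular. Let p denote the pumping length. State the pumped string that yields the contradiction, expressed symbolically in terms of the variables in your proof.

Suppose for contradiction that L is regular, and let p be the pumping length.
Choose w = 0^p 1^{p+1} ∈ L, with |w| = 2p+1 ≥ p.
Write w = xyz as guaranteed by the lemma, with |xy| ≤ p and y is nonempty.
The first p characters of w are 0's, so xy (and hence y) consists only of 0's. Write y = 0^k, 1 ≤ k ≤ p.
Consider xy^2z = 0^{p+k} 1^{p+1}. Since k ≥ 1, the 0-count p+k is at least p+1, so i < j fails; thus xy^2z ∉ L.
This is a contradiction; hence L is not regular.

0^{p+k} 1^{p+1}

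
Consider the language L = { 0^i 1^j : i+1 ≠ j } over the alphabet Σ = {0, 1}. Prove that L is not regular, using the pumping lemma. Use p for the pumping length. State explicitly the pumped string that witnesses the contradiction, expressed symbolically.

0^{p+p!} 1^{p+p!+1}

Assume L is regular. Let p be the pumping length given by the pumping lemma.
Choose w = 0^p 1^{p+p!+1}. Since p ≠ (p+p!+1)-1 = p+p!, w ∈ L; and |w| ≥ p.
Write w = xyz as guaranteed by the lemma, with |xy| ≤ p and |y| > 0.
Because |xy| ≤ p and w begins with p copies of 0, we have y = 0^k with 1 ≤ k ≤ p.
Since 1 ≤ k ≤ p, k divides p!; set t = 1 + p!/k. Then xy^t z has p + (p!/k)·k = p + p! copies of 0. Now the 0-count is p+p! and (1-count)-1 = (p+p!+1)-1 = p+p!, so i+1 ≠ j fails. So xy^t z = 0^{p+p!} 1^{p+p!+1} ∉ L.
This is a contradiction; hence L is not regular.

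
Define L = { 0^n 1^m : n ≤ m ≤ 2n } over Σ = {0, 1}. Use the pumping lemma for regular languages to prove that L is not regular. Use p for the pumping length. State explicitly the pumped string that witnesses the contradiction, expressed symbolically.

0^{p+k} 1^p

Assume L is regular. Let p be the pumping length given by the pumping lemma.
Take w = 0^p 1^p ∈ L (since p ≤ p ≤ 2p), with |w| = 2p ≥ p.
By the pumping lemma, w = xyz with |xy| ≤ p and |y| ≥ 1.
Since the first p symbols of w are all 0's and |xy| ≤ p, y lies entirely in the leading 0-block: y = 0^k for some k with 1 ≤ k ≤ p.
Pump with i = 2: xy^2z = 0^{p+k} 1^p. Now n = p+k > p = m, so the condition n ≤ m fails. Thus xy^2z ∉ L.
This contradicts the pumping lemma, so L is not regular.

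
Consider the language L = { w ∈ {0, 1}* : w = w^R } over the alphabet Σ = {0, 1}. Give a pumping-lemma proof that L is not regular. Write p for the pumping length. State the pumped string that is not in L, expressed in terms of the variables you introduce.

Suppose for contradiction that L is regular, and let p be the pumping length.
Take w = 0^p 1 0^p, a palindrome of length 2p+1 ≥ p.
The pumping lemma gives a decomposition w = xyz where |xy| ≤ p and |y| ≥ 1.
Because |xy| ≤ p and w begins with p copies of 0, we have y = 0^k with 1 ≤ k ≤ p.
Pump with i = 2: xy^2z = 0^{p+k} 1 0^p. Its reverse is 0^p 1 0^{p+k}, which differs from xy^2z since k ≥ 1. So xy^2z is not a palindrome and xy^2z ∉ L.
This is a contradiction; hence L is not regular.

0^{p+k} 1 0^p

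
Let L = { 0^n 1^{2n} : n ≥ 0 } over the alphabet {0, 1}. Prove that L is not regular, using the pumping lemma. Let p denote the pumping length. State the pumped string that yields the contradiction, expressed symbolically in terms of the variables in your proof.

0^{p+k} 1^{2p}

Suppose for contradiction that L is regular, and let p be the pumping length.
Choose w = 0^p 1^{2p}, which is in L with |w| = 3p ≥ p.
By the pumping lemma, w = xyz with |xy| ≤ p and |y| > 0.
The first p characters of w are 0's, so xy (and hence y) consists only of 0's. Write y = 0^k, 1 ≤ k ≤ p.
Pump with i = 2: xy^2z = 0^{p+k} 1^{2p}. For this to lie in L we would need 2p = 2(p+k), which forces k = 0. But k ≥ 1, so xy^2z ∉ L.
This contradicts the pumping lemma, so L is not regular.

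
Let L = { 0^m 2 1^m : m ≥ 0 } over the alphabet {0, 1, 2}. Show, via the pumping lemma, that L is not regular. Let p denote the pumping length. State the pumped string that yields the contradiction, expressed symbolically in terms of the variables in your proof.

0^{p+k} 2 1^p

Assume L is regular; let p be its pumping constant.
Take w = 0^p 2 1^p ∈ L with |w| = 2p+1 ≥ p.
By the pumping lemma, w = xyz with |xy| ≤ p and |y| ≥ 1.
Because |xy| ≤ p and w begins with p copies of 0, we have y = 0^k with 1 ≤ k ≤ p.
Pump with i = 2: xy^2z = 0^{p+k} 2 1^p, which would require p+k = p. But k ≥ 1, so xy^2z ∉ L.
This is a contradiction; hence L is not regular.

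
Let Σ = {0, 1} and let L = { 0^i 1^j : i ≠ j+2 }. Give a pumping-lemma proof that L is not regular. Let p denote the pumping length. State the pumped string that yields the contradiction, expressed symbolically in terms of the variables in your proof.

0^{p+p!} 1^{p+p!-2}

Suppose for contradiction that L is regular, and let p be the pumping length.
Choose w = 0^p 1^{p+p!-2}. Since p ≠ (p+p!-2)+2 = p+p!, w ∈ L; and |w| ≥ p.
By the pumping lemma, w = xyz with |xy| ≤ p and |y| ≥ 1.
Because |xy| ≤ p and w begins with p copies of 0, we have y = 0^k with 1 ≤ k ≤ p.
Since 1 ≤ k ≤ p, k divides p!; set t = 1 + p!/k. Then xy^t z has p + (p!/k)·k = p + p! copies of 0. Now the 0-count is p+p! and (1-count)+2 = (p+p!-2)+2 = p+p!, so i ≠ j+2 fails. So xy^t z = 0^{p+p!} 1^{p+p!-2} ∉ L.
This contradicts the pumping lemma, so L is not regular.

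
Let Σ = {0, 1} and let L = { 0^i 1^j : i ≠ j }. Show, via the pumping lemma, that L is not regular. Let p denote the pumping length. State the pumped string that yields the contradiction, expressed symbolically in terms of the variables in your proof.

Assume L is regular. Let p be the pumping length given by the pumping lemma.
Choose w = 0^p 1^{p+p!}. Since p ≠ p+p!, w ∈ L; and |w| ≥ p.
By the pumping lemma, w = xyz with |xy| ≤ p and |y| > 0.
Since the first p symbols of w are all 0's and |xy| ≤ p, y lies entirely in the leading 0-block: y = 0^k for some k with 1 ≤ k ≤ p.
Since 1 ≤ k ≤ p, k divides p!; set t = 1 + p!/k. Then xy^t z has p + (p!/k)·k = p + p! copies of 0. Now the 0-count equals the 1-count, so i ≠ j fails. So xy^t z = 0^{p+p!} 1^{p+p!} ∉ L.
This contradicts the pumping lemma, so L is not regular.

0^{p+p!} 1^{p+p!}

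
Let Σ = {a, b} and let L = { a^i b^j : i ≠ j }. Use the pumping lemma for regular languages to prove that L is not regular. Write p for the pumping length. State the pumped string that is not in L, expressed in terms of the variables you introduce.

Assume L is regular; let p be its pumping constant.
Choose w = a^p b^{p+p!}. Since p ≠ p+p!, w ∈ L; and |w| ≥ p.
The pumping lemma gives a decomposition w = xyz where |xy| ≤ p and |y| > 0.
Because |xy| ≤ p and w begins with p copies of a, we have y = a^k with 1 ≤ k ≤ p.
Since 1 ≤ k ≤ p, k divides p!; set t = 1 + p!/k. Then xy^t z has p + (p!/k)·k = p + p! copies of a. Now the a-count equals the b-count, so i ≠ j fails. So xy^t z = a^{p+p!} b^{p+p!} ∉ L.
This is a contradiction; hence L is not regular.

a^{p+p!} b^{p+p!}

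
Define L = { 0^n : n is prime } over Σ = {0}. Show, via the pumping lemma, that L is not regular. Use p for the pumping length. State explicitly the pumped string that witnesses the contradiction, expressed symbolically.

Assume L is regular. Let p be the pumping length given by the pumping lemma.
Let q be a prime with q ≥ p+2 (infinitely many primes exist), and take w = 0^q ∈ L with |w| = q ≥ p.
By the pumping lemma, w = xyz with |xy| ≤ p and |y| > 0.
Then y = 0^k for some k with 1 ≤ k ≤ p.
Since 1 ≤ k ≤ p, |xz| = q-k. Pump with i = q+1: |xy^{q+1}z| = (q-k)+(q+1)k = q+qk = q(1+k), which is composite (both factors ≥ 2). So xy^{q+1}z = 0^{q(1+k)} ∉ L.
This is a contradiction; hence L is not regular.

0^{q(1+k)}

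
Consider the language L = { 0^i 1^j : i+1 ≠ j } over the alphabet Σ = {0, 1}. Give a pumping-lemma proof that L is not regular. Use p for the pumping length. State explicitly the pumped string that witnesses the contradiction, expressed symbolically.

0^{p+p!} 1^{p+p!+1}

Assume L is regular; let p be its pumping constant.
Choose w = 0^p 1^{p+p!+1}. Since p ≠ (p+p!+1)-1 = p+p!, w ∈ L; and |w| ≥ p.
By the pumping lemma, w = xyz with |xy| ≤ p and |y| ≥ 1.
Because |xy| ≤ p and w begins with p copies of 0, we have y = 0^k with 1 ≤ k ≤ p.
Since 1 ≤ k ≤ p, k divides p!; set t = 1 + p!/k. Then xy^t z has p + (p!/k)·k = p + p! copies of 0. Now the 0-count is p+p! and (1-count)-1 = (p+p!+1)-1 = p+p!, so i+1 ≠ j fails. So xy^t z = 0^{p+p!} 1^{p+p!+1} ∉ L.
Contradiction. Therefore L is not regular.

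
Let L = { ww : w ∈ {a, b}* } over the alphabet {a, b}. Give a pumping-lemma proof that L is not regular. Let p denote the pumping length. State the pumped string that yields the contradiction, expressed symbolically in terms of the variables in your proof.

Suppose for contradiction that L is regular, and let p be the pumping length.
Take w = a^p b^p a^p b^p = uu where u = a^pb^p; then w ∈ L and |w| = 4p ≥ p.
By the pumping lemma, w = xyz with |xy| ≤ p and |y| ≥ 1.
The first p characters of w are a's, so xy (and hence y) consists only of a's. Write y = a^k, 1 ≤ k ≤ p.
Pump with i = 2: xy^2z = a^{p+k} b^p a^p b^p, of length 4p+k. Suppose this equals vv. The string starts with a and ends with b, so v does too; thus the boundary between the two copies of v is a b→a transition. There is exactly one such transition, at position 2p+k, so |v| = 2p+k and |vv| = 4p+2k ≠ 4p+k since k ≥ 1. So xy^2z ∉ L.
Contradiction. Therefore L is not regular.

a^{p+k} b^p a^p b^p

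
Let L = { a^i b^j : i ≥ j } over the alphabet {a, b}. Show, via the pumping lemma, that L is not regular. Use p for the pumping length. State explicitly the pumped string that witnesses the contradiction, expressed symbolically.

Suppose for contradiction that L is regular, and let p be the pumping length.
Choose w = a^p b^p ∈ L, with |w| = 2p ≥ p.
The pumping lemma gives a decomposition w = xyz where |xy| ≤ p and |y| > 0.
Because |xy| ≤ p and w begins with p copies of a, we have y = a^k with 1 ≤ k ≤ p.
Consider xy^0z = xz = a^{p-k} b^p. Since k ≥ 1, the a-count p-k is less than p, so i ≥ j fails; thus xz ∉ L.
This is a contradiction; hence L is not regular.

a^{p-k} b^p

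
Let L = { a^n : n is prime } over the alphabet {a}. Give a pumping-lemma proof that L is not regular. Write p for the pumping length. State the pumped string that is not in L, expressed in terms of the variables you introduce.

Assume L is regular. Let p be the pumping length given by the pumping lemma.
Let q be a prime with q ≥ p+2 (infinitely many primes exist), and take w = a^q ∈ L with |w| = q ≥ p.
The pumping lemma gives a decomposition w = xyz where |xy| ≤ p and |y| > 0.
Then y = a^k for some k with 1 ≤ k ≤ p.
Since 1 ≤ k ≤ p, |xz| = q-k. Pump with i = q+1: |xy^{q+1}z| = (q-k)+(q+1)k = q+qk = q(1+k), which is composite (both factors ≥ 2). So xy^{q+1}z = a^{q(1+k)} ∉ L.
This is a contradiction; hence L is not regular.

a^{q(1+k)}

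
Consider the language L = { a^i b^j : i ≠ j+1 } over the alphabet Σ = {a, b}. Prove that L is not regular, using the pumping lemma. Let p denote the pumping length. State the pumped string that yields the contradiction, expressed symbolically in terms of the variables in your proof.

a^{p+p!} b^{p+p!-1}

Suppose for contradiction that L is regular, and let p be the pumping length.
Choose w = a^p b^{p+p!-1}. Since p ≠ (p+p!-1)+1 = p+p!, w ∈ L; and |w| ≥ p.
The pumping lemma gives a decomposition w = xyz where |xy| ≤ p and |y| > 0.
Since the first p symbols of w are all a's and |xy| ≤ p, y lies entirely in the leading a-block: y = a^k for some k with 1 ≤ k ≤ p.
Since 1 ≤ k ≤ p, k divides p!; set t = 1 + p!/k. Then xy^t z has p + (p!/k)·k = p + p! copies of a. Now the a-count is p+p! and (b-count)+1 = (p+p!-1)+1 = p+p!, so i ≠ j+1 fails. So xy^t z = a^{p+p!} b^{p+p!-1} ∉ L.
Contradiction. Therefore L is not regular.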